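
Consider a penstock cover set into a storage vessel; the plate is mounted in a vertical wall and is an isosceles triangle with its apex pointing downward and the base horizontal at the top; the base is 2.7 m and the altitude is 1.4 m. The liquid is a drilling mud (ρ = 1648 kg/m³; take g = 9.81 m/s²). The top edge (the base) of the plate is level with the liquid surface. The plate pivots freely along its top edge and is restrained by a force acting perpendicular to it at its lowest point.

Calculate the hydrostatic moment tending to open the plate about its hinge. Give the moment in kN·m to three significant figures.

γ = ρg = 1648 × 9.81 / 1000 = 16.16688 kN/m³.
With the apex down, the centroid sits h/3 = 1.4/3 = 0.466667 m below the base (the top edge), so the centroid depth is h_c = 0.466667 m.
A = ½ × 2.7 × 1.4 = 1.89 m².
Resultant F = γ·h_c·A = 16.16688 × 0.466667 × 1.89 = 14.2592 kN.
I_c = b·h³/36 = 2.7 × 1.4³/36 = 0.2058 m⁴.
Centre of pressure: y_p = y_c + I_c/(y_c·A) = 0.466667 + 0.2058/(0.466667 × 1.89) = 0.466667 + 0.233333 = 0.7 m along the plane.
The resultant acts 0.466667 + 0.233333 = 0.7 m (along the plate) below the hinge at the top edge, so the moment about the hinge is M = F × 0.7 = 14.2592 × 0.7 = 9.98144 kN·m.

M ≈ 9.98 kN·m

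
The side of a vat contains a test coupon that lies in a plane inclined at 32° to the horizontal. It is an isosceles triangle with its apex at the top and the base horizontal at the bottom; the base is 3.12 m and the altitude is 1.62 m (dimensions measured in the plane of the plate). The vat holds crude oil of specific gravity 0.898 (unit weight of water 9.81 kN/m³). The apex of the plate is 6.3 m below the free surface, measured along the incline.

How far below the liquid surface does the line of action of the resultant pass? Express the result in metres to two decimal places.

γ = 0.898 × 9.81 = 8.80938 kN/m³.
Let θ = 32° be the plate's angle to the horizontal; measure y along the incline from where the plane meets the free surface. Vertical depth h = y·sinθ with sinθ = 0.529919.
With the apex up, the centroid sits 2h/3 = 2 × 1.62/3 = 1.08 m below the apex, so y_c = 6.3 + 1.08 = 7.38 m and h_c = 7.38 × 0.529919 = 3.9108 m.
A = ½ × 3.12 × 1.62 = 2.5272 m².
Resultant F = γ·h_c·A = 8.80938 × 3.9108 × 2.5272 = 87.0664 kN.
I_c = b·h³/36 = 3.12 × 1.62³/36 = 0.368466 m⁴.
Centre of pressure: y_p = y_c + I_c/(y_c·A) = 7.38 + 0.368466/(7.38 × 2.5272) = 7.38 + 0.0197561 = 7.39976 m along the plane.
Vertically, h_p = y_p·sinθ = 7.39976 × 0.529919 = 3.92127 m.

h_p = 3.92 m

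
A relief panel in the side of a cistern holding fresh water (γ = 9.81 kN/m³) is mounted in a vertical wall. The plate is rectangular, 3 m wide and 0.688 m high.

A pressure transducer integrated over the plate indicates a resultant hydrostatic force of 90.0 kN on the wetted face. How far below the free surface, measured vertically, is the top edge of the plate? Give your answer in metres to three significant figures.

γ = 9.81 kN/m³.
A = 3 × 0.688 = 2.064 m².
From F = γ·h_c·A, the centroid depth is h_c = 90.0/(9.81 × 2.064) = 4.44492 m.
The centroid lies 0.688/2 = 0.344 m below the top edge, so the top edge sits at h_top = 4.44492 − 0.344 = 4.10092 m below the surface.

d_top ≈ 4.10 m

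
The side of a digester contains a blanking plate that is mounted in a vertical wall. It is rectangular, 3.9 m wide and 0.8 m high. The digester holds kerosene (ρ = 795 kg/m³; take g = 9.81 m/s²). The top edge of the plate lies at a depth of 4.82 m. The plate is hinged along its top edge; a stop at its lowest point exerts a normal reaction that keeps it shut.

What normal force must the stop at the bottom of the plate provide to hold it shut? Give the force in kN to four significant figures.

P ≈ 65.13 kN

γ = ρg = 795 × 9.81 / 1000 = 7.79895 kN/m³.
The centroid lies 0.8/2 = 0.4 m below the top edge, so the centroid depth is h_c = 4.82 + 0.4 = 5.22 m.
A = 3.9 × 0.8 = 3.12 m².
Resultant F = γ·h_c·A = 7.79895 × 5.22 × 3.12 = 127.017 kN.
I_c = b·h³/12 = 3.9 × 0.8³/12 = 0.1664 m⁴.
Centre of pressure: y_p = y_c + I_c/(y_c·A) = 5.22 + 0.1664/(5.22 × 3.12) = 5.22 + 0.0102171 = 5.23022 m along the plane.
The resultant acts 0.4 + 0.0102171 = 0.410217 m (along the plate) below the hinge at the top edge, so the moment about the hinge is M = F × 0.410217 = 127.017 × 0.410217 = 52.1045 kN·m.
A normal force at the bottom, 0.8 m from the hinge, must supply this moment: P = 52.1045/0.8 = 65.1306 kN.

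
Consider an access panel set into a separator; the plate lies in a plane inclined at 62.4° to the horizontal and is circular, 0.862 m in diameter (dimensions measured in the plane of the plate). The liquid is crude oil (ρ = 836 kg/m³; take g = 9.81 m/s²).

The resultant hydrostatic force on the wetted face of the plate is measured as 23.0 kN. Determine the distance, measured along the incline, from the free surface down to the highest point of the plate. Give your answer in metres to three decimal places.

y_top ≈ 4.992 m

γ = ρg = 836 × 9.81 / 1000 = 8.20116 kN/m³.
A = π(0.431)² = 0.583585 m².
From F = γ·h_c·A, the centroid depth is h_c = 23.0/(8.20116 × 0.583585) = 4.80561 m.
Let θ = 62.4° be the plate's angle to the horizontal; measure y along the incline from where the plane meets the free surface. Vertical depth h = y·sinθ with sinθ = 0.886204.
Along the incline, y_c = h_c/sinθ = 4.80561/0.886204 = 5.42269 m.
The centroid is at the centre, 0.431 m below the top of the plate, so the highest point sits at y_top = 5.42269 − 0.431 = 4.99169 m along the incline.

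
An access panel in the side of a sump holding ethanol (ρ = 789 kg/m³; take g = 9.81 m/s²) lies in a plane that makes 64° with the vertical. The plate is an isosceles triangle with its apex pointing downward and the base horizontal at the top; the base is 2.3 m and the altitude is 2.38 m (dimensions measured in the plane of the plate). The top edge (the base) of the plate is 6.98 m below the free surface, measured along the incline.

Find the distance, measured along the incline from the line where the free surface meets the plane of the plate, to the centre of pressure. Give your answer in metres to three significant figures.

y_p = 7.81 m

γ = ρg = 789 × 9.81 / 1000 = 7.74009 kN/m³.
The plate makes 64° with the vertical, i.e. θ = 90° − 64° = 26° to the horizontal. Measuring y along the incline from the free-surface line, vertical depth h = y·sinθ with sinθ = 0.438371.
With the apex down, the centroid sits h/3 = 2.38/3 = 0.793333 m below the base (the top edge), so y_c = 6.98 + 0.793333 = 7.77333 m and h_c = 7.77333 × 0.438371 = 3.4076 m.
A = ½ × 2.3 × 2.38 = 2.737 m².
Resultant F = γ·h_c·A = 7.74009 × 3.4076 × 2.737 = 72.1887 kN.
I_c = b·h³/36 = 2.3 × 2.38³/36 = 0.861303 m⁴.
Centre of pressure: y_p = y_c + I_c/(y_c·A) = 7.77333 + 0.861303/(7.77333 × 2.737) = 7.77333 + 0.0404831 = 7.81381 m along the plane.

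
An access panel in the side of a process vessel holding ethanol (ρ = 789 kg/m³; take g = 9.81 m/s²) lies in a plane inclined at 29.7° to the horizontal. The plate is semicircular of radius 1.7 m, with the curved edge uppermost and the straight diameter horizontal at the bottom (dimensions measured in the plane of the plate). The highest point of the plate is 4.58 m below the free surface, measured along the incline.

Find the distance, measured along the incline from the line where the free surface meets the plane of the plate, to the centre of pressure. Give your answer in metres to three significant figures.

y_p = 5.59 m

γ = ρg = 789 × 9.81 / 1000 = 7.74009 kN/m³.
Let θ = 29.7° be the plate's angle to the horizontal; measure y along the incline from where the plane meets the free surface. Vertical depth h = y·sinθ with sinθ = 0.495459.
The centroid lies 4r/(3π) = 0.721502 m above the diameter, so r − 4r/(3π) = 1.7 − 0.721502 = 0.978498 m below the topmost point, so y_c = 4.58 + 0.978498 = 5.5585 m and h_c = 5.5585 × 0.495459 = 2.75401 m.
A = πr²/2 = π × 1.7²/2 = 4.5396 m².
Resultant F = γ·h_c·A = 7.74009 × 2.75401 × 4.5396 = 96.7674 kN.
I_c = (π/8 − 8/(9π))·r⁴ = 0.109757 × 1.7⁴ = 0.916701 m⁴.
Centre of pressure: y_p = y_c + I_c/(y_c·A) = 5.5585 + 0.916701/(5.5585 × 4.5396) = 5.5585 + 0.0363289 = 5.59483 m along the plane.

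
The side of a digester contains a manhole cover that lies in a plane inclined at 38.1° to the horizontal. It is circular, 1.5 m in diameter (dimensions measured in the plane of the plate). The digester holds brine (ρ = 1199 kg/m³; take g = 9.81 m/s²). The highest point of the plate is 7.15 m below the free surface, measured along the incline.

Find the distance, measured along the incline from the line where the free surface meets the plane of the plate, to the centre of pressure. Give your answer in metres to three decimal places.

y_p = 7.918 m

γ = ρg = 1199 × 9.81 / 1000 = 11.76219 kN/m³.
Let θ = 38.1° be the plate's angle to the horizontal; measure y along the incline from where the plane meets the free surface. Vertical depth h = y·sinθ with sinθ = 0.617036.
The centroid is at the centre, 0.75 m below the top of the plate, so y_c = 7.15 + 0.75 = 7.9 m and h_c = 7.9 × 0.617036 = 4.87458 m.
A = π(0.75)² = 1.76715 m².
Resultant F = γ·h_c·A = 11.76219 × 4.87458 × 1.76715 = 101.321 kN.
I_c = πr⁴/4 = π × 0.75⁴/4 = 0.248505 m⁴.
Centre of pressure: y_p = y_c + I_c/(y_c·A) = 7.9 + 0.248505/(7.9 × 1.76715) = 7.9 + 0.0178006 = 7.9178 m along the plane.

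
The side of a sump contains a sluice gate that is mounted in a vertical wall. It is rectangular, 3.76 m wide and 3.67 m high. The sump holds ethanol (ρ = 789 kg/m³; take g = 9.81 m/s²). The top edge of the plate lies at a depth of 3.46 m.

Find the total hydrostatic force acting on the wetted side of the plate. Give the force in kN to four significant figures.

γ = ρg = 789 × 9.81 / 1000 = 7.74009 kN/m³.
The centroid lies 3.67/2 = 1.835 m below the top edge, so the centroid depth is h_c = 3.46 + 1.835 = 5.295 m.
A = 3.76 × 3.67 = 13.7992 m².
Resultant F = γ·h_c·A = 7.74009 × 5.295 × 13.7992 = 565.543 kN.

F ≈ 565.5 kN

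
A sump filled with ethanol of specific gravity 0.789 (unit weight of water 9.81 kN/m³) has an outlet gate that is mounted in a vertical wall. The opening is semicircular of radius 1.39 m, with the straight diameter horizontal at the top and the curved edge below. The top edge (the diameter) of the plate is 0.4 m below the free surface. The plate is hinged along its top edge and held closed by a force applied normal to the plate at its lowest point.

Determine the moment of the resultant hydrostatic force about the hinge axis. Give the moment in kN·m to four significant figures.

γ = 0.789 × 9.81 = 7.74009 kN/m³.
The centroid of a semicircle lies 4r/(3π) = 0.589934 m from the diameter, here below the top edge, so the centroid depth is h_c = 0.4 + 0.589934 = 0.989934 m.
A = πr²/2 = π × 1.39²/2 = 3.03494 m².
Resultant F = γ·h_c·A = 7.74009 × 0.989934 × 3.03494 = 23.2543 kN.
I_c = (π/8 − 8/(9π))·r⁴ = 0.109757 × 1.39⁴ = 0.409724 m⁴.
Centre of pressure: y_p = y_c + I_c/(y_c·A) = 0.989934 + 0.409724/(0.989934 × 3.03494) = 0.989934 + 0.136375 = 1.12631 m along the plane.
The resultant acts 0.589934 + 0.136375 = 0.726309 m (along the plate) below the hinge at the top edge, so the moment about the hinge is M = F × 0.726309 = 23.2543 × 0.726309 = 16.8898 kN·m.

M ≈ 16.89 kN·m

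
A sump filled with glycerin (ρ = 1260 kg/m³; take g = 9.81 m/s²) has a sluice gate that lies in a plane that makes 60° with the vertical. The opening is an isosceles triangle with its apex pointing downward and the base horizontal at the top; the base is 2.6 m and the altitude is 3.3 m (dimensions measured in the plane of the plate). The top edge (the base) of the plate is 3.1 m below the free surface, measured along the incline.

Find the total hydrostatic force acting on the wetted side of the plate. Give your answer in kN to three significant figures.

γ = ρg = 1260 × 9.81 / 1000 = 12.3606 kN/m³.
The plate makes 60° with the vertical, i.e. θ = 90° − 60° = 30° to the horizontal. Measuring y along the incline from the free-surface line, vertical depth h = y·sinθ with sinθ = 0.500000.
With the apex down, the centroid sits h/3 = 3.3/3 = 1.1 m below the base (the top edge), so y_c = 3.1 + 1.1 = 4.2 m and h_c = 4.2 × 0.500000 = 2.1 m.
A = ½ × 2.6 × 3.3 = 4.29 m².
Resultant F = γ·h_c·A = 12.3606 × 2.1 × 4.29 = 111.357 kN.

F ≈ 111 kN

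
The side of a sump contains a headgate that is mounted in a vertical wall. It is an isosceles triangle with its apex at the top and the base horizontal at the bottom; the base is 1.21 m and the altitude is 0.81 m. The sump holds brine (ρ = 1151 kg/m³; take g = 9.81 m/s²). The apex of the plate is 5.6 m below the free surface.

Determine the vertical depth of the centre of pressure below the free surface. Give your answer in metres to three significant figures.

γ = ρg = 1151 × 9.81 / 1000 = 11.29131 kN/m³.
With the apex up, the centroid sits 2h/3 = 2 × 0.81/3 = 0.54 m below the apex, so the centroid depth is h_c = 5.6 + 0.54 = 6.14 m.
A = ½ × 1.21 × 0.81 = 0.49005 m².
Resultant F = γ·h_c·A = 11.29131 × 6.14 × 0.49005 = 33.9745 kN.
I_c = b·h³/36 = 1.21 × 0.81³/36 = 0.0178623 m⁴.
Centre of pressure: y_p = y_c + I_c/(y_c·A) = 6.14 + 0.0178623/(6.14 × 0.49005) = 6.14 + 0.00593647 = 6.14594 m along the plane.

h_p = 6.15 m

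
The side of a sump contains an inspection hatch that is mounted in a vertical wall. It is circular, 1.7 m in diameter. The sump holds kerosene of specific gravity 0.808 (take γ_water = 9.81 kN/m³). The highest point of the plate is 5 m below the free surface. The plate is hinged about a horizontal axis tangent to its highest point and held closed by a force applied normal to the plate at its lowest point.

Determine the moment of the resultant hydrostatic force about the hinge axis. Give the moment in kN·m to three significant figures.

M ≈ 92.7 kN·m

γ = 0.808 × 9.81 = 7.92648 kN/m³.
The centroid is at the centre, 0.85 m below the top of the plate, so the centroid depth is h_c = 5 + 0.85 = 5.85 m.
A = π(0.85)² = 2.2698 m².
Resultant F = γ·h_c·A = 7.92648 × 5.85 × 2.2698 = 105.25 kN.
I_c = πr⁴/4 = π × 0.85⁴/4 = 0.409983 m⁴.
Centre of pressure: y_p = y_c + I_c/(y_c·A) = 5.85 + 0.409983/(5.85 × 2.2698) = 5.85 + 0.0308761 = 5.88088 m along the plane.
The resultant acts 0.85 + 0.0308761 = 0.880876 m (along the plate) below the hinge at the top edge, so the moment about the hinge is M = F × 0.880876 = 105.25 × 0.880876 = 92.7122 kN·m.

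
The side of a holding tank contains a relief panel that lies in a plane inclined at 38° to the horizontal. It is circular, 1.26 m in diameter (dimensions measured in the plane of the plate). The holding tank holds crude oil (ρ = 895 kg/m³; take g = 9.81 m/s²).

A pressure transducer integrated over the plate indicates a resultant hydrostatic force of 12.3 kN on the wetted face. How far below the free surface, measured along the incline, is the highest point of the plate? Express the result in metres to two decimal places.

γ = ρg = 895 × 9.81 / 1000 = 8.77995 kN/m³.
A = π(0.63)² = 1.2469 m².
From F = γ·h_c·A, the centroid depth is h_c = 12.3/(8.77995 × 1.2469) = 1.12352 m.
Let θ = 38° be the plate's angle to the horizontal; measure y along the incline from where the plane meets the free surface. Vertical depth h = y·sinθ with sinθ = 0.615661.
Along the incline, y_c = h_c/sinθ = 1.12352/0.615661 = 1.8249 m.
The centroid is at the centre, 0.63 m below the top of the plate, so the highest point sits at y_top = 1.8249 − 0.63 = 1.1949 m along the incline.

y_top ≈ 1.19 m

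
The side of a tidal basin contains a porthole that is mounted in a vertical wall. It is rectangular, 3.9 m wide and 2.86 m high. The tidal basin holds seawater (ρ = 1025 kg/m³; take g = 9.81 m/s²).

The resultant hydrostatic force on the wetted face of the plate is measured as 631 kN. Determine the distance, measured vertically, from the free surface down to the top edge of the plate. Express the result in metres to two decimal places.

d_top ≈ 4.20 m

γ = ρg = 1025 × 9.81 / 1000 = 10.05525 kN/m³.
A = 3.9 × 2.86 = 11.154 m².
From F = γ·h_c·A, the centroid depth is h_c = 631/(10.05525 × 11.154) = 5.62608 m.
The centroid lies 2.86/2 = 1.43 m below the top edge, so the top edge sits at h_top = 5.62608 − 1.43 = 4.19608 m below the surface.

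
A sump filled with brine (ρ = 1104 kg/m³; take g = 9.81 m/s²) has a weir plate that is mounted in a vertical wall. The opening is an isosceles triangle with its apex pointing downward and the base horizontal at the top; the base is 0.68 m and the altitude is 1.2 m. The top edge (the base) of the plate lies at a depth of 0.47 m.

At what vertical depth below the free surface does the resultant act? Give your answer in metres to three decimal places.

h_p = 0.962 m

γ = ρg = 1104 × 9.81 / 1000 = 10.83024 kN/m³.
With the apex down, the centroid sits h/3 = 1.2/3 = 0.4 m below the base (the top edge), so the centroid depth is h_c = 0.47 + 0.4 = 0.87 m.
A = ½ × 0.68 × 1.2 = 0.408 m².
Resultant F = γ·h_c·A = 10.83024 × 0.87 × 0.408 = 3.8443 kN.
I_c = b·h³/36 = 0.68 × 1.2³/36 = 0.03264 m⁴.
Centre of pressure: y_p = y_c + I_c/(y_c·A) = 0.87 + 0.03264/(0.87 × 0.408) = 0.87 + 0.091954 = 0.961954 m along the plane.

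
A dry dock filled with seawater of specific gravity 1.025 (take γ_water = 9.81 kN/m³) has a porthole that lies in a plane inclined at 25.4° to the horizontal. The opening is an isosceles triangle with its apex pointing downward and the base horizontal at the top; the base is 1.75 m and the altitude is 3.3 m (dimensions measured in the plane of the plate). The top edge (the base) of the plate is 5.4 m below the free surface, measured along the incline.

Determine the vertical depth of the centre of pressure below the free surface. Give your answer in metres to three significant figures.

γ = 1.025 × 9.81 = 10.05525 kN/m³.
Let θ = 25.4° be the plate's angle to the horizontal; measure y along the incline from where the plane meets the free surface. Vertical depth h = y·sinθ with sinθ = 0.428935.
With the apex down, the centroid sits h/3 = 3.3/3 = 1.1 m below the base (the top edge), so y_c = 5.4 + 1.1 = 6.5 m and h_c = 6.5 × 0.428935 = 2.78808 m.
A = ½ × 1.75 × 3.3 = 2.8875 m².
Resultant F = γ·h_c·A = 10.05525 × 2.78808 × 2.8875 = 80.9506 kN.
I_c = b·h³/36 = 1.75 × 3.3³/36 = 1.74694 m⁴.
Centre of pressure: y_p = y_c + I_c/(y_c·A) = 6.5 + 1.74694/(6.5 × 2.8875) = 6.5 + 0.0930771 = 6.59308 m along the plane.
Vertically, h_p = y_p·sinθ = 6.59308 × 0.428935 = 2.828 m.

h_p = 2.83 m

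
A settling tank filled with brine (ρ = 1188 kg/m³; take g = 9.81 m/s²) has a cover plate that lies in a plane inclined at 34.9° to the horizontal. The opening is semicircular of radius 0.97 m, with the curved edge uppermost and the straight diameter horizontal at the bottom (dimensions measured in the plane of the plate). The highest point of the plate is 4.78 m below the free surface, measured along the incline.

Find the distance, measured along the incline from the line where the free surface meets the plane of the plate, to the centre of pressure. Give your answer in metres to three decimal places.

y_p = 5.351 m

γ = ρg = 1188 × 9.81 / 1000 = 11.65428 kN/m³.
Let θ = 34.9° be the plate's angle to the horizontal; measure y along the incline from where the plane meets the free surface. Vertical depth h = y·sinθ with sinθ = 0.572146.
The centroid lies 4r/(3π) = 0.411681 m above the diameter, so r − 4r/(3π) = 0.97 − 0.411681 = 0.558319 m below the topmost point, so y_c = 4.78 + 0.558319 = 5.33832 m and h_c = 5.33832 × 0.572146 = 3.0543 m.
A = πr²/2 = π × 0.97²/2 = 1.47796 m².
Resultant F = γ·h_c·A = 11.65428 × 3.0543 × 1.47796 = 52.609 kN.
I_c = (π/8 − 8/(9π))·r⁴ = 0.109757 × 0.97⁴ = 0.0971671 m⁴.
Centre of pressure: y_p = y_c + I_c/(y_c·A) = 5.33832 + 0.0971671/(5.33832 × 1.47796) = 5.33832 + 0.0123155 = 5.35064 m along the plane.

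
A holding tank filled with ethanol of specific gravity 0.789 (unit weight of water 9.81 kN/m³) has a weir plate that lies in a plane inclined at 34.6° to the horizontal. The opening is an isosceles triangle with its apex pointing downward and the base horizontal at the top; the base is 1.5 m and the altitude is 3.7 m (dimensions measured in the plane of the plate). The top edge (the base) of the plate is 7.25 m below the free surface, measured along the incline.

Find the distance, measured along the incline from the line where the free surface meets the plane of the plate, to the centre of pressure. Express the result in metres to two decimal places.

y_p = 8.57 m

γ = 0.789 × 9.81 = 7.74009 kN/m³.
Let θ = 34.6° be the plate's angle to the horizontal; measure y along the incline from where the plane meets the free surface. Vertical depth h = y·sinθ with sinθ = 0.567844.
With the apex down, the centroid sits h/3 = 3.7/3 = 1.23333 m below the base (the top edge), so y_c = 7.25 + 1.23333 = 8.48333 m and h_c = 8.48333 × 0.567844 = 4.81721 m.
A = ½ × 1.5 × 3.7 = 2.775 m².
Resultant F = γ·h_c·A = 7.74009 × 4.81721 × 2.775 = 103.468 kN.
I_c = b·h³/36 = 1.5 × 3.7³/36 = 2.11054 m⁴.
Centre of pressure: y_p = y_c + I_c/(y_c·A) = 8.48333 + 2.11054/(8.48333 × 2.775) = 8.48333 + 0.0896529 = 8.57298 m along the plane.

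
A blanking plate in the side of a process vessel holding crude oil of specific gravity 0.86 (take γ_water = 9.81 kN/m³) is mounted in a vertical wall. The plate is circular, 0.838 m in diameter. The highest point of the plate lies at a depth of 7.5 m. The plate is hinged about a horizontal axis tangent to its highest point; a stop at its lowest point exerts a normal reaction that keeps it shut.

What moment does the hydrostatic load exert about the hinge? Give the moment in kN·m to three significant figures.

M ≈ 15.6 kN·m

γ = 0.86 × 9.81 = 8.4366 kN/m³.
The centroid is at the centre, 0.419 m below the top of the plate, so the centroid depth is h_c = 7.5 + 0.419 = 7.919 m.
A = π(0.419)² = 0.551541 m².
Resultant F = γ·h_c·A = 8.4366 × 7.919 × 0.551541 = 36.8481 kN.
I_c = πr⁴/4 = π × 0.419⁴/4 = 0.0242073 m⁴.
Centre of pressure: y_p = y_c + I_c/(y_c·A) = 7.919 + 0.0242073/(7.919 × 0.551541) = 7.919 + 0.0055424 = 7.92454 m along the plane.
The resultant acts 0.419 + 0.0055424 = 0.424542 m (along the plate) below the hinge at the top edge, so the moment about the hinge is M = F × 0.424542 = 36.8481 × 0.424542 = 15.6436 kN·m.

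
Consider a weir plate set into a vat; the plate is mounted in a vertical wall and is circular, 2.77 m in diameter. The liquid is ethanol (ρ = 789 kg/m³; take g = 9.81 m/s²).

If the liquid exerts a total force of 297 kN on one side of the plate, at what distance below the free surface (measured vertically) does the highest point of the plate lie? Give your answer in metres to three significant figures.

d_top ≈ 4.98 m

γ = ρg = 789 × 9.81 / 1000 = 7.74009 kN/m³.
A = π(1.385)² = 6.02628 m².
From F = γ·h_c·A, the centroid depth is h_c = 297/(7.74009 × 6.02628) = 6.36739 m.
The centroid is at the centre, 1.385 m below the top of the plate, so the highest point sits at h_top = 6.36739 − 1.385 = 4.98239 m below the surface.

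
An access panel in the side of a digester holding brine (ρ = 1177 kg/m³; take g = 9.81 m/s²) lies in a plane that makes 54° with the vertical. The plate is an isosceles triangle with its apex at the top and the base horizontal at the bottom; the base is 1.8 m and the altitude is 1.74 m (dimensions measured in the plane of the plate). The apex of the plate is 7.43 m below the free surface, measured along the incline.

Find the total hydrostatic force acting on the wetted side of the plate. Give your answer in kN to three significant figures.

γ = ρg = 1177 × 9.81 / 1000 = 11.54637 kN/m³.
The plate makes 54° with the vertical, i.e. θ = 90° − 54° = 36° to the horizontal. Measuring y along the incline from the free-surface line, vertical depth h = y·sinθ with sinθ = 0.587785.
With the apex up, the centroid sits 2h/3 = 2 × 1.74/3 = 1.16 m below the apex, so y_c = 7.43 + 1.16 = 8.59 m and h_c = 8.59 × 0.587785 = 5.04907 m.
A = ½ × 1.8 × 1.74 = 1.566 m².
Resultant F = γ·h_c·A = 11.54637 × 5.04907 × 1.566 = 91.2953 kN.

F ≈ 91.3 kN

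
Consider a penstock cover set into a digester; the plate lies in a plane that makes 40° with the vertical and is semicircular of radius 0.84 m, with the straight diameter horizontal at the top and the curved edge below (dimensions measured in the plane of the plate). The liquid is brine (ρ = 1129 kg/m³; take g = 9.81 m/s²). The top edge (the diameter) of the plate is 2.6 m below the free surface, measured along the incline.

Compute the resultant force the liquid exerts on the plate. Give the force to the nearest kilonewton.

γ = ρg = 1129 × 9.81 / 1000 = 11.07549 kN/m³.
The plate makes 40° with the vertical, i.e. θ = 90° − 40° = 50° to the horizontal. Measuring y along the incline from the free-surface line, vertical depth h = y·sinθ with sinθ = 0.766044.
The centroid of a semicircle lies 4r/(3π) = 0.356507 m from the diameter, here below the top edge, so y_c = 2.6 + 0.356507 = 2.95651 m and h_c = 2.95651 × 0.766044 = 2.26482 m.
A = πr²/2 = π × 0.84²/2 = 1.10835 m².
Resultant F = γ·h_c·A = 11.07549 × 2.26482 × 1.10835 = 27.8018 kN.

F ≈ 28 kN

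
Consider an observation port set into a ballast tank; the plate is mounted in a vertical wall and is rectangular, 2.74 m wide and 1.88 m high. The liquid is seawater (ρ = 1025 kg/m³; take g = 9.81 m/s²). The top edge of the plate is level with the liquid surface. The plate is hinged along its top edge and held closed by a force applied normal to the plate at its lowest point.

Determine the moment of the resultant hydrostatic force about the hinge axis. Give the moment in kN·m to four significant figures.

M ≈ 61.02 kN·m

γ = ρg = 1025 × 9.81 / 1000 = 10.05525 kN/m³.
The centroid lies 1.88/2 = 0.94 m below the top edge, so the centroid depth is h_c = 0.94 m.
A = 2.74 × 1.88 = 5.1512 m².
Resultant F = γ·h_c·A = 10.05525 × 0.94 × 5.1512 = 48.6888 kN.
I_c = b·h³/12 = 2.74 × 1.88³/12 = 1.5172 m⁴.
Centre of pressure: y_p = y_c + I_c/(y_c·A) = 0.94 + 1.5172/(0.94 × 5.1512) = 0.94 + 0.313333 = 1.25333 m along the plane.
The resultant acts 0.94 + 0.313333 = 1.25333 m (along the plate) below the hinge at the top edge, so the moment about the hinge is M = F × 1.25333 = 48.6888 × 1.25333 = 61.0231 kN·m.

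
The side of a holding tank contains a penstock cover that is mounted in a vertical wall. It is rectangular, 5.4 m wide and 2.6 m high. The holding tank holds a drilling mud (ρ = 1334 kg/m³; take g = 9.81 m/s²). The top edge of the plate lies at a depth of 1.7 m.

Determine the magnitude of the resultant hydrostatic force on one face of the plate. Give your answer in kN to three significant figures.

γ = ρg = 1334 × 9.81 / 1000 = 13.08654 kN/m³.
The centroid lies 2.6/2 = 1.3 m below the top edge, so the centroid depth is h_c = 1.7 + 1.3 = 3 m.
A = 5.4 × 2.6 = 14.04 m².
Resultant F = γ·h_c·A = 13.08654 × 3 × 14.04 = 551.205 kN.

F ≈ 551 kN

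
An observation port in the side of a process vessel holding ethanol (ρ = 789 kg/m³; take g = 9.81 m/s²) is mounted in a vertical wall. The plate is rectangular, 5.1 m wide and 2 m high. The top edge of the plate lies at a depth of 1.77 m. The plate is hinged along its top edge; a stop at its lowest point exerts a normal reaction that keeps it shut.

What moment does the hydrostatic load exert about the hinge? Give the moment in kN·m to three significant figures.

γ = ρg = 789 × 9.81 / 1000 = 7.74009 kN/m³.
The centroid lies 2/2 = 1 m below the top edge, so the centroid depth is h_c = 1.77 + 1 = 2.77 m.
A = 5.1 × 2 = 10.2 m².
Resultant F = γ·h_c·A = 7.74009 × 2.77 × 10.2 = 218.689 kN.
I_c = b·h³/12 = 5.1 × 2³/12 = 3.4 m⁴.
Centre of pressure: y_p = y_c + I_c/(y_c·A) = 2.77 + 3.4/(2.77 × 10.2) = 2.77 + 0.120337 = 2.89034 m along the plane.
The resultant acts 1 + 0.120337 = 1.12034 m (along the plate) below the hinge at the top edge, so the moment about the hinge is M = F × 1.12034 = 218.689 × 1.12034 = 245.006 kN·m.

M ≈ 245 kN·m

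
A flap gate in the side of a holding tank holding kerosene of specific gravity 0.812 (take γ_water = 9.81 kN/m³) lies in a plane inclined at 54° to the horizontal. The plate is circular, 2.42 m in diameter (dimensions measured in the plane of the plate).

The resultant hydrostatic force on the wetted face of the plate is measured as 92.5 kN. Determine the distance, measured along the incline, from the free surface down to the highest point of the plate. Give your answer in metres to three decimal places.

γ = 0.812 × 9.81 = 7.96572 kN/m³.
A = π(1.21)² = 4.59961 m².
From F = γ·h_c·A, the centroid depth is h_c = 92.5/(7.96572 × 4.59961) = 2.52462 m.
Let θ = 54° be the plate's angle to the horizontal; measure y along the incline from where the plane meets the free surface. Vertical depth h = y·sinθ with sinθ = 0.809017.
Along the incline, y_c = h_c/sinθ = 2.52462/0.809017 = 3.1206 m.
The centroid is at the centre, 1.21 m below the top of the plate, so the highest point sits at y_top = 3.1206 − 1.21 = 1.9106 m along the incline.

y_top ≈ 1.911 m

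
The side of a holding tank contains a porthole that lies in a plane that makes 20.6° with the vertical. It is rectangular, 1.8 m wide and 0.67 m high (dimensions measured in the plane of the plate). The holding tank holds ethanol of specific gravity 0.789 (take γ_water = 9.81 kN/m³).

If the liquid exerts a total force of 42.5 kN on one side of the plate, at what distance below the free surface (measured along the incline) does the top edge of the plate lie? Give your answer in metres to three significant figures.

y_top ≈ 4.53 m

γ = 0.789 × 9.81 = 7.74009 kN/m³.
A = 1.8 × 0.67 = 1.206 m².
From F = γ·h_c·A, the centroid depth is h_c = 42.5/(7.74009 × 1.206) = 4.55298 m.
The plate makes 20.6° with the vertical, i.e. θ = 90° − 20.6° = 69.4° to the horizontal. Measuring y along the incline from the free-surface line, vertical depth h = y·sinθ with sinθ = 0.936060.
Along the incline, y_c = h_c/sinθ = 4.55298/0.936060 = 4.86398 m.
The centroid lies 0.67/2 = 0.335 m below the top edge, so the top edge sits at y_top = 4.86398 − 0.335 = 4.52898 m along the incline.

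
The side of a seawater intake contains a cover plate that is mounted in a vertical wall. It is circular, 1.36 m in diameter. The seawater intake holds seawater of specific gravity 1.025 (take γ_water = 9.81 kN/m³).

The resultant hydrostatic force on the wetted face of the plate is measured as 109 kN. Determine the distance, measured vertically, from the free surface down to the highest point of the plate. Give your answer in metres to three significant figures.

γ = 1.025 × 9.81 = 10.05525 kN/m³.
A = π(0.68)² = 1.45267 m².
From F = γ·h_c·A, the centroid depth is h_c = 109/(10.05525 × 1.45267) = 7.4622 m.
The centroid is at the centre, 0.68 m below the top of the plate, so the highest point sits at h_top = 7.4622 − 0.68 = 6.7822 m below the surface.

d_top ≈ 6.78 m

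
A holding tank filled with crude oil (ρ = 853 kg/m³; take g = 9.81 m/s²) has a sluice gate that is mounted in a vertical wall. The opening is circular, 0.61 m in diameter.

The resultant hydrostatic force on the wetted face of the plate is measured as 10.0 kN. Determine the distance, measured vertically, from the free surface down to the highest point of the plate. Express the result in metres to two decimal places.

d_top ≈ 3.78 m

γ = ρg = 853 × 9.81 / 1000 = 8.36793 kN/m³.
A = π(0.305)² = 0.292247 m².
From F = γ·h_c·A, the centroid depth is h_c = 10.0/(8.36793 × 0.292247) = 4.08914 m.
The centroid is at the centre, 0.305 m below the top of the plate, so the highest point sits at h_top = 4.08914 − 0.305 = 3.78414 m below the surface.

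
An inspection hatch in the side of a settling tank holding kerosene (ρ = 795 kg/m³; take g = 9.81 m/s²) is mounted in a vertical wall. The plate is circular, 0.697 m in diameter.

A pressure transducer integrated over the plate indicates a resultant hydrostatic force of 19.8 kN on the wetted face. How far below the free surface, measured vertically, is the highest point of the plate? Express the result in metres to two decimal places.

d_top ≈ 6.31 m

γ = ρg = 795 × 9.81 / 1000 = 7.79895 kN/m³.
A = π(0.3485)² = 0.381553 m².
From F = γ·h_c·A, the centroid depth is h_c = 19.8/(7.79895 × 0.381553) = 6.65387 m.
The centroid is at the centre, 0.3485 m below the top of the plate, so the highest point sits at h_top = 6.65387 − 0.3485 = 6.30537 m below the surface.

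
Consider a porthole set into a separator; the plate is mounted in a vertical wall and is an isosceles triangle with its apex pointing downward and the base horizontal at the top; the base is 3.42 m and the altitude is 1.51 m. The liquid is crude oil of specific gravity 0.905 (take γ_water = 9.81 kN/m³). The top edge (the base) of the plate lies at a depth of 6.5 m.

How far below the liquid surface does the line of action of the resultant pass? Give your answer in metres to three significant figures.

γ = 0.905 × 9.81 = 8.87805 kN/m³.
With the apex down, the centroid sits h/3 = 1.51/3 = 0.503333 m below the base (the top edge), so the centroid depth is h_c = 6.5 + 0.503333 = 7.00333 m.
A = ½ × 3.42 × 1.51 = 2.5821 m².
Resultant F = γ·h_c·A = 8.87805 × 7.00333 × 2.5821 = 160.544 kN.
I_c = b·h³/36 = 3.42 × 1.51³/36 = 0.32708 m⁴.
Centre of pressure: y_p = y_c + I_c/(y_c·A) = 7.00333 + 0.32708/(7.00333 × 2.5821) = 7.00333 + 0.0180874 = 7.02142 m along the plane.

h_p = 7.02 m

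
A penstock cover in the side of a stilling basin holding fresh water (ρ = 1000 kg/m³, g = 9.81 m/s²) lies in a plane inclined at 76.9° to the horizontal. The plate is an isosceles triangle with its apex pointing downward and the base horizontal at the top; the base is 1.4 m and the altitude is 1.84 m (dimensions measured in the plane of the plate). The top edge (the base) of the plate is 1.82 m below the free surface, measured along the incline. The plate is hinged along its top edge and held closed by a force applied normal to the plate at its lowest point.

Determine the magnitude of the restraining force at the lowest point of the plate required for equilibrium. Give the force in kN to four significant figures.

P ≈ 11.24 kN

γ = ρg = 1000 × 9.81 = 9810 N/m³ = 9.81 kN/m³.
Let θ = 76.9° be the plate's angle to the horizontal; measure y along the incline from where the plane meets the free surface. Vertical depth h = y·sinθ with sinθ = 0.973976.
With the apex down, the centroid sits h/3 = 1.84/3 = 0.613333 m below the base (the top edge), so y_c = 1.82 + 0.613333 = 2.43333 m and h_c = 2.43333 × 0.973976 = 2.37001 m.
A = ½ × 1.4 × 1.84 = 1.288 m².
Resultant F = γ·h_c·A = 9.81 × 2.37001 × 1.288 = 29.9457 kN.
I_c = b·h³/36 = 1.4 × 1.84³/36 = 0.242258 m⁴.
Centre of pressure: y_p = y_c + I_c/(y_c·A) = 2.43333 + 0.242258/(2.43333 × 1.288) = 2.43333 + 0.0772968 = 2.51063 m along the plane.
The resultant acts 0.613333 + 0.0772968 = 0.69063 m (along the plate) below the hinge at the top edge, so the moment about the hinge is M = F × 0.69063 = 29.9457 × 0.69063 = 20.6814 kN·m.
A normal force at the bottom, 1.84 m from the hinge, must supply this moment: P = 20.6814/1.84 = 11.2399 kN.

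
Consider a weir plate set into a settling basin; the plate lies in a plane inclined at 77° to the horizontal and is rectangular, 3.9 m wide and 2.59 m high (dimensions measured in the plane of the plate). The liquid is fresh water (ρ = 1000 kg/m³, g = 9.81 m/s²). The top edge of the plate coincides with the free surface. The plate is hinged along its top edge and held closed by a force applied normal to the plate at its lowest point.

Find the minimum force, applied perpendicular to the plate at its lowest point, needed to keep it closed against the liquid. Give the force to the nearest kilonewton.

P ≈ 83 kN

γ = ρg = 1000 × 9.81 = 9810 N/m³ = 9.81 kN/m³.
Let θ = 77° be the plate's angle to the horizontal; measure y along the incline from where the plane meets the free surface. Vertical depth h = y·sinθ with sinθ = 0.974370.
The centroid lies 2.59/2 = 1.295 m below the top edge, so y_c = 1.295 m and h_c = 1.295 × 0.974370 = 1.26181 m.
A = 3.9 × 2.59 = 10.101 m².
Resultant F = γ·h_c·A = 9.81 × 1.26181 × 10.101 = 125.034 kN.
I_c = b·h³/12 = 3.9 × 2.59³/12 = 5.64654 m⁴.
Centre of pressure: y_p = y_c + I_c/(y_c·A) = 1.295 + 5.64654/(1.295 × 10.101) = 1.295 + 0.431666 = 1.72667 m along the plane.
The resultant acts 1.295 + 0.431666 = 1.72667 m (along the plate) below the hinge at the top edge, so the moment about the hinge is M = F × 1.72667 = 125.034 × 1.72667 = 215.892 kN·m.
A normal force at the bottom, 2.59 m from the hinge, must supply this moment: P = 215.892/2.59 = 83.356 kN.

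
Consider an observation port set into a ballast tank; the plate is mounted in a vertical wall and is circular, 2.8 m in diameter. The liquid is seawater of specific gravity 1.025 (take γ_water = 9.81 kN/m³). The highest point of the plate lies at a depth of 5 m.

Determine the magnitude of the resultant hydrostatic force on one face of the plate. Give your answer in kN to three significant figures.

γ = 1.025 × 9.81 = 10.05525 kN/m³.
The centroid is at the centre, 1.4 m below the top of the plate, so the centroid depth is h_c = 5 + 1.4 = 6.4 m.
A = π(1.4)² = 6.15752 m².
Resultant F = γ·h_c·A = 10.05525 × 6.4 × 6.15752 = 396.259 kN.

F ≈ 396 kN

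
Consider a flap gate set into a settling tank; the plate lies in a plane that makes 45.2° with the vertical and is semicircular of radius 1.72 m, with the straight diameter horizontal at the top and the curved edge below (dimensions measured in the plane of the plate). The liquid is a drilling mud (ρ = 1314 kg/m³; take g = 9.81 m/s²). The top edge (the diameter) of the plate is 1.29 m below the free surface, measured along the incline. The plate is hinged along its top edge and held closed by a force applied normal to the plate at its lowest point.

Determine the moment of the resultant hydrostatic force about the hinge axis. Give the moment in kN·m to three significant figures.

M ≈ 71.0 kN·m

γ = ρg = 1314 × 9.81 / 1000 = 12.89034 kN/m³.
The plate makes 45.2° with the vertical, i.e. θ = 90° − 45.2° = 44.8° to the horizontal. Measuring y along the incline from the free-surface line, vertical depth h = y·sinθ with sinθ = 0.704634.
The centroid of a semicircle lies 4r/(3π) = 0.729991 m from the diameter, here below the top edge, so y_c = 1.29 + 0.729991 = 2.01999 m and h_c = 2.01999 × 0.704634 = 1.42335 m.
A = πr²/2 = π × 1.72²/2 = 4.64704 m².
Resultant F = γ·h_c·A = 12.89034 × 1.42335 × 4.64704 = 85.2614 kN.
I_c = (π/8 − 8/(9π))·r⁴ = 0.109757 × 1.72⁴ = 0.960608 m⁴.
Centre of pressure: y_p = y_c + I_c/(y_c·A) = 2.01999 + 0.960608/(2.01999 × 4.64704) = 2.01999 + 0.102334 = 2.12232 m along the plane.
The resultant acts 0.729991 + 0.102334 = 0.832325 m (along the plate) below the hinge at the top edge, so the moment about the hinge is M = F × 0.832325 = 85.2614 × 0.832325 = 70.9652 kN·m.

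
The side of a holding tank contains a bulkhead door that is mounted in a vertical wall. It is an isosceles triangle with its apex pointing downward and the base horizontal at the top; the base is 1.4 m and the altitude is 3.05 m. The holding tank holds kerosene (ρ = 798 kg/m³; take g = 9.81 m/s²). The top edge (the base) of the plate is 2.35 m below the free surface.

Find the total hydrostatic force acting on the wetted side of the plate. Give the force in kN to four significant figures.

F ≈ 56.27 kN

γ = ρg = 798 × 9.81 / 1000 = 7.82838 kN/m³.
With the apex down, the centroid sits h/3 = 3.05/3 = 1.01667 m below the base (the top edge), so the centroid depth is h_c = 2.35 + 1.01667 = 3.36667 m.
A = ½ × 1.4 × 3.05 = 2.135 m².
Resultant F = γ·h_c·A = 7.82838 × 3.36667 × 2.135 = 56.2691 kN.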